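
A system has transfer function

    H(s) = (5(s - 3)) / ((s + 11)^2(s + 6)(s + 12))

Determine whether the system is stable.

The poles can be read from the denominator factors: s = -11, -11, -6, -12.
Since all poles lie strictly in the left half-plane, the system is stable.

stable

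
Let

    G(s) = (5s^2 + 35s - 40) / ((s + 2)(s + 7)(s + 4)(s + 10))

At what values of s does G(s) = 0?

s = -8, 1

Set the numerator to zero: 5s^2 + 35s - 40 = 0, i.e. 5·(s^2 + 7s - 8) = 0.
Factoring: (s + 8)(s - 1) = 0.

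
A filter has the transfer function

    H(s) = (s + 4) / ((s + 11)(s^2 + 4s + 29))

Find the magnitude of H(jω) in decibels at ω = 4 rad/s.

Substitute s = j4: numerator = 4 + j4, denominator = 79 + j228.
|H(j4)| = |4 + j4| / |79 + j228| = 5.6569 / 241.30 ≈ 0.02344.
In decibels: 20·log₁₀(0.02344) ≈ -32.6 dB.

|H(j4)|_dB ≈ -32.6 dB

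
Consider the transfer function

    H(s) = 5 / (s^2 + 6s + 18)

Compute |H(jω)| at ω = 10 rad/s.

|H(j10)| ≈ 0.04921

Substitute s = j10: numerator = 5, denominator = -82 + j60.
|H(j10)| = |5| / |-82 + j60| = 5 / 101.61 ≈ 0.04921.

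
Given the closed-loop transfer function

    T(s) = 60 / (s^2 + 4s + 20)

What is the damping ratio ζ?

Compare the denominator to the standard form s^2 + 2ζωₙs + ωₙ².
ωₙ² = 20, so ωₙ = √20 ≈ 4.472 rad/s.
2ζωₙ = 4, so ζ = 4/(2·√20) ≈ 0.4472.

ζ ≈ 0.4472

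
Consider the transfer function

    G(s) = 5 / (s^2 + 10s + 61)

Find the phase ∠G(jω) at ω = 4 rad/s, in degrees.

At s = j4: numerator = 5, denominator = 45 + j40.
∠G = ∠num − ∠den = 0° − (41.634°) = -41.63°.

∠G(j4) ≈ -41.63°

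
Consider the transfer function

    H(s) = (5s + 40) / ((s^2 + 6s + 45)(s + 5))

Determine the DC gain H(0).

H(0) = 8/45 ≈ 0.1778

Set s = 0: H(0) = (40) / (225) = 8/45.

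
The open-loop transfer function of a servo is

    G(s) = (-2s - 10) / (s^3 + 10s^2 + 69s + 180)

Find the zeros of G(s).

Set the numerator to zero: -2s - 10 = 0, i.e. -2·(s + 5) = 0.
So s = -5.

s = -5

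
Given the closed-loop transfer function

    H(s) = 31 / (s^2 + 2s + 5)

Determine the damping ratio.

ζ ≈ 0.4472

Compare the denominator to the standard form s^2 + 2ζωₙs + ωₙ².
ωₙ² = 5, so ωₙ = √5 ≈ 2.236 rad/s.
2ζωₙ = 2, so ζ = 2/(2·√5) ≈ 0.4472.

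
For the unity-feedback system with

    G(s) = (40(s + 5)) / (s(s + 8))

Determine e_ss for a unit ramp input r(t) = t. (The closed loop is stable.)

e_ss = 0.04000

G(s) has one pole at the origin.
This is a Type 1 system. Kv = lim_{s→0} s·G(s) = 200/8 = 25.
e_ss = 1/Kv = 1/(25) = 1/25 ≈ 0.04000.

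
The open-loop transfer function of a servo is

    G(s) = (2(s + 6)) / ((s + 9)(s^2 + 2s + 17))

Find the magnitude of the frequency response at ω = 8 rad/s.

Substitute s = j8: numerator = 12 + j16, denominator = -551 - j232.
|G(j8)| = |12 + j16| / |-551 - j232| = 20 / 597.85 ≈ 0.03345.

|G(j8)| ≈ 0.03345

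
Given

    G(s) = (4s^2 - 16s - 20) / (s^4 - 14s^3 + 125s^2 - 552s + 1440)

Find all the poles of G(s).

The poles are the roots of the denominator s^4 - 14s^3 + 125s^2 - 552s + 1440 = 0.
No real roots exist; factor into two real quadratics: (s^2 - 6s + 45)(s^2 - 8s + 32) = 0.
Each quadratic gives a conjugate pair via the quadratic formula.

s = 3 + 6j, 3 - 6j, 4 + 4j, 4 - 4j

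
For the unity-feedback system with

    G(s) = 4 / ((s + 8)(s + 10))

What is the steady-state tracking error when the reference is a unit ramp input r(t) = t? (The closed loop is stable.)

G(s) has no poles at the origin.
This is a Type 0 system; Kv = lim_{s→0} s·G(s) = 0, so the steady-state error for a ramp input is infinite.

e_ss = ∞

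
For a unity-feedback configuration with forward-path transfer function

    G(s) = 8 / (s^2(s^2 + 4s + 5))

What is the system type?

Type 2

The denominator has 2 factors of s at the origin (free integrators), so this is a Type 2 system.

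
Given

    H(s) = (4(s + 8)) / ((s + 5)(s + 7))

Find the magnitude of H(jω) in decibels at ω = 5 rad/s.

Substitute s = j5: numerator = 32 + j20, denominator = 10 + j60.
|H(j5)| = |32 + j20| / |10 + j60| = 37.736 / 60.828 ≈ 0.6204.
In decibels: 20·log₁₀(0.6204) ≈ -4.15 dB.

|H(j5)|_dB ≈ -4.15 dB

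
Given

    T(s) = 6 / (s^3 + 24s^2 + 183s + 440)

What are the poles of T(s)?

The poles are the roots of the denominator s^3 + 24s^2 + 183s + 440 = 0.
Trying s = -11: the polynomial evaluates to 0, so (s + 11) is a factor.
Dividing out leaves s^2 + 13s + 40 = 0.
Factoring the quadratic: (s + 8)(s + 5) = 0.

s = -11, -8, -5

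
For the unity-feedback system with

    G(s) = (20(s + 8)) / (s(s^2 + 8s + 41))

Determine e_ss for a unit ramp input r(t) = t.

G(s) has one pole at the origin.
This is a Type 1 system. Kv = lim_{s→0} s·G(s) = 160/41.
e_ss = 1/Kv = 1/(160/41) = 41/160 ≈ 0.2562.

e_ss = 0.2562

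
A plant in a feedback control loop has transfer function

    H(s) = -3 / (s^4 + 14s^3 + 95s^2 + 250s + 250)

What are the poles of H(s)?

s = -2 ± j, -5 ± 5j

The poles are the roots of the denominator s^4 + 14s^3 + 95s^2 + 250s + 250 = 0.
No real roots exist; factor into two real quadratics: (s^2 + 4s + 5)(s^2 + 10s + 50) = 0.
Each quadratic gives a conjugate pair via the quadratic formula.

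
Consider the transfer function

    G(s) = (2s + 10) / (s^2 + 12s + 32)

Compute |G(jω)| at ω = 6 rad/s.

|G(j6)| ≈ 0.2166

Substitute s = j6: numerator = 10 + j12, denominator = -4 + j72.
|G(j6)| = |10 + j12| / |-4 + j72| = 15.620 / 72.111 ≈ 0.2166.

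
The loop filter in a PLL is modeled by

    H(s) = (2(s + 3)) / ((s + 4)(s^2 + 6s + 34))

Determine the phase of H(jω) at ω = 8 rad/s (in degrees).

∠H(j8) ≈ -116.0°

At s = j8: numerator = 6 + j16, denominator = -504 - j48.
∠H = ∠num − ∠den = 69.444° − (-174.56°) = 244.0°, which wraps to -116.0°.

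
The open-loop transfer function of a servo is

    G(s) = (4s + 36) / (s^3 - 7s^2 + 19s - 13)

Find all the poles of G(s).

s = 3 ± 2j, 1

The poles are the roots of the denominator s^3 - 7s^2 + 19s - 13 = 0.
Trying s = 1: the polynomial evaluates to 0, so (s - 1) is a factor.
Dividing out leaves s^2 - 6s + 13 = 0.
The quadratic formula then gives s = 3 ± 2j.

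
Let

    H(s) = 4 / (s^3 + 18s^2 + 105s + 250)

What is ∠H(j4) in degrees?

∠H(j4) ≈ -96.09°

At s = j4: numerator = 4, denominator = -38 + j356.
∠H = ∠num − ∠den = 0° − (96.093°) = -96.09°.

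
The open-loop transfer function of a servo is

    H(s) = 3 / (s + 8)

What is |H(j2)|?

Substitute s = j2: numerator = 3, denominator = 8 + j2.
|H(j2)| = |3| / |8 + j2| = 3 / 8.2462 ≈ 0.3638.

|H(j2)| ≈ 0.3638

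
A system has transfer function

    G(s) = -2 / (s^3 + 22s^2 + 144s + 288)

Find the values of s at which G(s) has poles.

The poles are the roots of the denominator s^3 + 22s^2 + 144s + 288 = 0.
Trying s = -4: the polynomial evaluates to 0, so (s + 4) is a factor.
Dividing out leaves s^2 + 18s + 72 = 0.
Factoring the quadratic: (s + 6)(s + 12) = 0.

s = -4, -6, -12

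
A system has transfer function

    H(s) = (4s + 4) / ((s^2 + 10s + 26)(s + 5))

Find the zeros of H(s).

Set the numerator to zero: 4s + 4 = 0, i.e. 4·(s + 1) = 0.
So s = -1.

s = -1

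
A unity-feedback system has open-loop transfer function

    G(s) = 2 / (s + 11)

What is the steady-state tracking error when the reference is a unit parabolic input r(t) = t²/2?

G(s) has no poles at the origin.
This is a Type 0 system; Ka = lim_{s→0} s^2·G(s) = 0, so the steady-state error for a parabola input is infinite.

e_ss = ∞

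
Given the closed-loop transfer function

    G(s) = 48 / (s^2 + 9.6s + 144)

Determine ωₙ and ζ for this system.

ωₙ = 12 rad/s, ζ = 0.4

Compare the denominator to the standard form s^2 + 2ζωₙs + ωₙ².
ωₙ² = 144, so ωₙ = 12 rad/s.
2ζωₙ = 9.6, so ζ = 9.6/(2·12) = 0.4.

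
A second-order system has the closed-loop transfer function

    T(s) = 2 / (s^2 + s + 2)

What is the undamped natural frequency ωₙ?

Compare the denominator to the standard form s^2 + 2ζωₙs + ωₙ².
ωₙ² = 2, so ωₙ = √2 ≈ 1.414 rad/s.

ωₙ ≈ 1.414 rad/s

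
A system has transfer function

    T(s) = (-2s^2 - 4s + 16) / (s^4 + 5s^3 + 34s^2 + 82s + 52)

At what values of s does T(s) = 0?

Set the numerator to zero: -2s^2 - 4s + 16 = 0, i.e. -2·(s^2 + 2s - 8) = 0.
Factoring: (s + 4)(s - 2) = 0.

s = -4, 2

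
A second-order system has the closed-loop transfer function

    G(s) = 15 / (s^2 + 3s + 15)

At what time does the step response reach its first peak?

t_p ≈ 0.8798 s

Comparing s^2 + 3s + 15 to s^2 + 2ζωₙs + ωₙ²: ωₙ = √15 ≈ 3.873 rad/s and ζ = 3/(2·√15) ≈ 0.3873.
ζωₙ = 3/2 = 1.5, so ω_d = ωₙ√(1−ζ²) = √(ωₙ² − (ζωₙ)²) = √(15 − 1.5²) = √12.75 ≈ 3.571 rad/s.
t_p = π/ω_d = π/3.571 ≈ 0.8798 s.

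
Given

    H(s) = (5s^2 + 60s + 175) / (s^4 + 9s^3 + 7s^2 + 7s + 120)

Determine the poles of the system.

s = 1 ± 2j, -8, -3

The poles are the roots of the denominator s^4 + 9s^3 + 7s^2 + 7s + 120 = 0.
Trying s = -8: the polynomial evaluates to 0, so (s + 8) is a factor.
Dividing out leaves s^3 + s^2 - s + 15 = 0.
This factors further as (s^2 - 2s + 5)(s + 3) = 0.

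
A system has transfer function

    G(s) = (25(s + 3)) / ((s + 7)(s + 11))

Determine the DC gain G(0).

At s = 0 each factor (s + a) contributes a and each (s^2 + bs + c) contributes c.
G(0) = 25·(3) / ((7) · (11)) = 75/77 = 75/77.

G(0) = 75/77 ≈ 0.9740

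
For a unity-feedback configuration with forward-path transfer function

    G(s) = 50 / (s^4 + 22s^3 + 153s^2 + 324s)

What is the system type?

Factor s from the denominator: s^4 + 22s^3 + 153s^2 + 324s = s·(s^3 + 22s^2 + 153s + 324).
There is 1 pole at the origin, so the system is Type 1.

Type 1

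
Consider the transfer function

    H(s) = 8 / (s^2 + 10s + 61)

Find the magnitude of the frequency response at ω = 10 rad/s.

Substitute s = j10: numerator = 8, denominator = -39 + j100.
|H(j10)| = |8| / |-39 + j100| = 8 / 107.34 ≈ 0.07453.

|H(j10)| ≈ 0.07453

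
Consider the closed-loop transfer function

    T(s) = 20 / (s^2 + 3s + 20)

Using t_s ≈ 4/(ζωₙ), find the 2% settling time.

t_s ≈ 2.667 s

Comparing s^2 + 3s + 20 to s^2 + 2ζωₙs + ωₙ²: ωₙ = √20 ≈ 4.472 rad/s and ζ = 3/(2·√20) ≈ 0.3354.
ζωₙ = 3/2 = 1.5, so t_s ≈ 4/(ζωₙ) = 4/1.5 ≈ 2.667 s.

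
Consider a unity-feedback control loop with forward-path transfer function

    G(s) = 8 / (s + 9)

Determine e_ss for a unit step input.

e_ss = 0.5294

G(s) has no poles at the origin.
This is a Type 0 system. Kp = lim_{s→0} G(s) = 8/9.
e_ss = 1/(1 + Kp) = 1/(1 + 8/9) = 9/17 ≈ 0.5294.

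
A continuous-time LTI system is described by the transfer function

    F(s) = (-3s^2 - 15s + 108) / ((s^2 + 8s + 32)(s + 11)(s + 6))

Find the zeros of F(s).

Set the numerator to zero: -3s^2 - 15s + 108 = 0, i.e. -3·(s^2 + 5s - 36) = 0.
Factoring: (s - 4)(s + 9) = 0.

s = 4, -9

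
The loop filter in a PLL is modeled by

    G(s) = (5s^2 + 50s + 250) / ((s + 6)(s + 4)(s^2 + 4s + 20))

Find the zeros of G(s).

s = -5 ± 5j

Set the numerator to zero: 5s^2 + 50s + 250 = 0, i.e. 5·(s^2 + 10s + 50) = 0.
Factoring: (s^2 + 10s + 50) = 0.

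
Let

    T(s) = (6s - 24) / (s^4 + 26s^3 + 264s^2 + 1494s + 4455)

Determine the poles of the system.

The poles are the roots of the denominator s^4 + 26s^3 + 264s^2 + 1494s + 4455 = 0.
Trying s = -11: the polynomial evaluates to 0, so (s + 11) is a factor.
Dividing out leaves s^3 + 15s^2 + 99s + 405 = 0.
This factors further as (s^2 + 6s + 45)(s + 9) = 0.

s = -3 + 6j, -3 - 6j, -11, -9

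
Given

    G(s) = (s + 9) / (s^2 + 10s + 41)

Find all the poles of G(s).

s = -5 ± 4j

The poles are the roots of the denominator s^2 + 10s + 41 = 0.
Using the quadratic formula: s = (-10 ± √(-64))/2 = -5 ± 4j.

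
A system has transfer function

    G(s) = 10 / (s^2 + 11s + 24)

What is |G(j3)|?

|G(j3)| ≈ 0.2759

Substitute s = j3: numerator = 10, denominator = 15 + j33.
|G(j3)| = |10| / |15 + j33| = 10 / 36.249 ≈ 0.2759.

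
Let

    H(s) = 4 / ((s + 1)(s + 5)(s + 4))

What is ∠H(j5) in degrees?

∠H(j5) ≈ -175.0°

At s = j5: numerator = 4, denominator = -230 + j20.
∠H = ∠num − ∠den = 0° − (175.03°) = -175.0°.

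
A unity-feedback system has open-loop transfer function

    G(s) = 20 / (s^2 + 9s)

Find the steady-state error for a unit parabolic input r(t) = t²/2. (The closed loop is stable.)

G(s) has one pole at the origin.
This is a Type 1 system; Ka = lim_{s→0} s^2·G(s) = 0, so the steady-state error for a parabola input is infinite.

e_ss = ∞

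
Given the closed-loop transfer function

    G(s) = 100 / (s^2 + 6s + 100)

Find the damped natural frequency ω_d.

ω_d ≈ 9.539 rad/s

Comparing s^2 + 6s + 100 to s^2 + 2ζωₙs + ωₙ²: ωₙ = 10 rad/s and ζ = 6/(2·10) = 0.3.
ζωₙ = 6/2 = 3, so ω_d = ωₙ√(1−ζ²) = √(ωₙ² − (ζωₙ)²) = √(100 − 3²) = √91 ≈ 9.539 rad/s.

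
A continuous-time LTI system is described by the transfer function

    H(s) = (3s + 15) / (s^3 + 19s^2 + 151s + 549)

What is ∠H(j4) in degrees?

At s = j4: numerator = 15 + j12, denominator = 245 + j540.
∠H = ∠num − ∠den = 38.660° − (65.596°) = -26.94°.

∠H(j4) ≈ -26.94°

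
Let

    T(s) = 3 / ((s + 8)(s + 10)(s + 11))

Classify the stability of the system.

stable

The poles can be read from the denominator factors: s = -8, -10, -11.
Since all poles lie strictly in the left half-plane, the system is stable.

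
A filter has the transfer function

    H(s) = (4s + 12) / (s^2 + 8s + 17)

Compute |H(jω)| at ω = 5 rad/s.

Substitute s = j5: numerator = 12 + j20, denominator = -8 + j40.
|H(j5)| = |12 + j20| / |-8 + j40| = 23.324 / 40.792 ≈ 0.5718.

|H(j5)| ≈ 0.5718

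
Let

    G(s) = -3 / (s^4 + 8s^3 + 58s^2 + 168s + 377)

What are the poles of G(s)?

The poles are the roots of the denominator s^4 + 8s^3 + 58s^2 + 168s + 377 = 0.
No real roots exist; factor into two real quadratics: (s^2 + 4s + 29)(s^2 + 4s + 13) = 0.
Each quadratic gives a conjugate pair via the quadratic formula.

s = -2 ± 5j, -2 ± 3j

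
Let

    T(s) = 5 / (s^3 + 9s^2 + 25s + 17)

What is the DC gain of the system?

T(0) = 5/17 ≈ 0.2941

Set s = 0: T(0) = (5) / (17) = 5/17.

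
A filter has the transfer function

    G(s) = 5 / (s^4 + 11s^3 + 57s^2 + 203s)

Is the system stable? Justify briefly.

The denominator s^4 + 11s^3 + 57s^2 + 203s factors as s(s^2 + 4s + 29)(s + 7), giving poles at s = 0, -2 ± 5j, -7.
Since the simple pole(s) at s = 0 lie on the jω-axis with none in the right half-plane, the system is marginally stable.

marginally stable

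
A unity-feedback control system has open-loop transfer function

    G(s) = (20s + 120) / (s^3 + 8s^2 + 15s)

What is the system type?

Factor s from the denominator: s^3 + 8s^2 + 15s = s·(s^2 + 8s + 15).
There is 1 pole at the origin, so the system is Type 1.

Type 1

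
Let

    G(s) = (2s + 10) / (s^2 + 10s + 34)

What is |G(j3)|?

|G(j3)| ≈ 0.2986

Substitute s = j3: numerator = 10 + j6, denominator = 25 + j30.
|G(j3)| = |10 + j6| / |25 + j30| = 11.662 / 39.051 ≈ 0.2986.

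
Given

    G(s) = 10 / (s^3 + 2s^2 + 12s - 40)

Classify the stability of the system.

unstable

The denominator s^3 + 2s^2 + 12s - 40 factors as (s^2 + 4s + 20)(s - 2), giving poles at s = -2 ± 4j, 2.
Since the pole(s) at s = 2 lie in the right half-plane, the system is unstable.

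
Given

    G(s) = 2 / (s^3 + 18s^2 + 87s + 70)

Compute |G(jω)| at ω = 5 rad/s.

|G(j5)| ≈ 0.004078

Substitute s = j5: numerator = 2, denominator = -380 + j310.
|G(j5)| = |2| / |-380 + j310| = 2 / 490.41 ≈ 0.004078.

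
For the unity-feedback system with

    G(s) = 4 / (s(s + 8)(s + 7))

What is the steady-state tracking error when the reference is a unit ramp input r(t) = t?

e_ss = 14

G(s) has one pole at the origin.
This is a Type 1 system. Kv = lim_{s→0} s·G(s) = 4/56 = 1/14.
e_ss = 1/Kv = 1/(1/14) = 14.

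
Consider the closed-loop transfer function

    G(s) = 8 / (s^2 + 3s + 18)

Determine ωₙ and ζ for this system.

Compare the denominator to the standard form s^2 + 2ζωₙs + ωₙ².
ωₙ² = 18, so ωₙ = √18 ≈ 4.243 rad/s.
2ζωₙ = 3, so ζ = 3/(2·√18) ≈ 0.3536.

ωₙ ≈ 4.243 rad/s, ζ ≈ 0.3536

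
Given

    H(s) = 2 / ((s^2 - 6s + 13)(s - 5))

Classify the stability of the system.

unstable

The poles can be read from the denominator factors: s = 3 + 2j, 3 - 2j, 5.
Since the pole(s) at s = 3 + 2j, 3 - 2j, 5 lie in the right half-plane, the system is unstable.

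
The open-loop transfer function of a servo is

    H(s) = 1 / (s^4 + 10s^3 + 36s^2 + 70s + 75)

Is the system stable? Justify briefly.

The denominator s^4 + 10s^3 + 36s^2 + 70s + 75 factors as (s^2 + 2s + 5)(s + 3)(s + 5), giving poles at s = -1 ± 2j, -3, -5.
Since all poles lie strictly in the left half-plane, the system is stable.

stable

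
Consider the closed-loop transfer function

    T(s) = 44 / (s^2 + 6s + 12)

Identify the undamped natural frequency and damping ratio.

ωₙ ≈ 3.464 rad/s, ζ ≈ 0.8660

Compare the denominator to the standard form s^2 + 2ζωₙs + ωₙ².
ωₙ² = 12, so ωₙ = √12 ≈ 3.464 rad/s.
2ζωₙ = 6, so ζ = 6/(2·√12) ≈ 0.8660.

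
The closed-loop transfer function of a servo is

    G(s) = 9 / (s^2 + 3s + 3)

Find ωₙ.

Compare the denominator to the standard form s^2 + 2ζωₙs + ωₙ².
ωₙ² = 3, so ωₙ = √3 ≈ 1.732 rad/s.

ωₙ ≈ 1.732 rad/s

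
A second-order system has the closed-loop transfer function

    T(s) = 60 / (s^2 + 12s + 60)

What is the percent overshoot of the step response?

%OS ≈ 2.13%

Comparing s^2 + 12s + 60 to s^2 + 2ζωₙs + ωₙ²: ωₙ = √60 ≈ 7.746 rad/s and ζ = 12/(2·√60) ≈ 0.7746.
%OS = 100·exp(−πζ/√(1−ζ²)) = 100·exp(−π·0.7746/√(1−0.7746²)) ≈ 2.13%.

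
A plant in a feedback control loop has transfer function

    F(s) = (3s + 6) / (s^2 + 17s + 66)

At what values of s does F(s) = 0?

Set the numerator to zero: 3s + 6 = 0, i.e. 3·(s + 2) = 0.
So s = -2.

s = -2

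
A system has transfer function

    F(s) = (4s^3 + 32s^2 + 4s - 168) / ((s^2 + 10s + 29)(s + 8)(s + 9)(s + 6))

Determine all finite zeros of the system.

Set the numerator to zero: 4s^3 + 32s^2 + 4s - 168 = 0, i.e. 4·(s^3 + 8s^2 + s - 42) = 0.
Factoring: (s - 2)(s + 7)(s + 3) = 0.

s = 2, -7, -3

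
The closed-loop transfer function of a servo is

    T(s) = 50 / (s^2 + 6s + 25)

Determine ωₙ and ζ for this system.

Compare the denominator to the standard form s^2 + 2ζωₙs + ωₙ².
ωₙ² = 25, so ωₙ = 5 rad/s.
2ζωₙ = 6, so ζ = 6/(2·5) = 0.6.
With ζ = 0.6 the response is underdamped.

ωₙ = 5 rad/s, ζ = 0.6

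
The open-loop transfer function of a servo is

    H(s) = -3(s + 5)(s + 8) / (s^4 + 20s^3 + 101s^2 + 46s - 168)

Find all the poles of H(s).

The poles are the roots of the denominator s^4 + 20s^3 + 101s^2 + 46s - 168 = 0.
Trying s = -7: the polynomial evaluates to 0, so (s + 7) is a factor.
Dividing out leaves s^3 + 13s^2 + 10s - 24 = 0.
This factors further as (s + 12)(s + 2)(s - 1) = 0.

s = -7, -12, -2, 1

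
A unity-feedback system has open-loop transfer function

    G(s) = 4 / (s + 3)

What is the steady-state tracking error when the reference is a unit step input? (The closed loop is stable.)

e_ss = 0.4286

G(s) has no poles at the origin.
This is a Type 0 system. Kp = lim_{s→0} G(s) = 4/3.
e_ss = 1/(1 + Kp) = 1/(1 + 4/3) = 3/7 ≈ 0.4286.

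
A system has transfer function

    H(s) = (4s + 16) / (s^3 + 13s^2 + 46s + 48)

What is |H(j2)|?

Substitute s = j2: numerator = 16 + j8, denominator = -4 + j84.
|H(j2)| = |16 + j8| / |-4 + j84| = 17.889 / 84.095 ≈ 0.2127.

|H(j2)| ≈ 0.2127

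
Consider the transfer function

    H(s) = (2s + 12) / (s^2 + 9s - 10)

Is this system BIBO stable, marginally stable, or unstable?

unstable

The denominator s^2 + 9s - 10 factors as (s - 1)(s + 10), giving poles at s = 1, -10.
Since the pole(s) at s = 1 lie in the right half-plane, the system is unstable.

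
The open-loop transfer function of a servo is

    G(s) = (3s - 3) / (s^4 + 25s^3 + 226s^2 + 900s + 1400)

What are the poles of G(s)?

The poles are the roots of the denominator s^4 + 25s^3 + 226s^2 + 900s + 1400 = 0.
Trying s = -7: the polynomial evaluates to 0, so (s + 7) is a factor.
Dividing out leaves s^3 + 18s^2 + 100s + 200 = 0.
This factors further as (s^2 + 8s + 20)(s + 10) = 0.

s = -4 + 2j, -4 - 2j, -7, -10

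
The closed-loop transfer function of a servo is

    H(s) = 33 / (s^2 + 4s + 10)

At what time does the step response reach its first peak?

t_p ≈ 1.283 s

Comparing s^2 + 4s + 10 to s^2 + 2ζωₙs + ωₙ²: ωₙ = √10 ≈ 3.162 rad/s and ζ = 4/(2·√10) ≈ 0.6325.
ζωₙ = 4/2 = 2, so ω_d = ωₙ√(1−ζ²) = √(ωₙ² − (ζωₙ)²) = √(10 − 2²) = √6 ≈ 2.449 rad/s.
t_p = π/ω_d = π/2.449 ≈ 1.283 s.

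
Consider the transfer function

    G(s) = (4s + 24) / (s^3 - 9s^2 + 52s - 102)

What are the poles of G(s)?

s = 3 ± 5j, 3

The poles are the roots of the denominator s^3 - 9s^2 + 52s - 102 = 0.
Trying s = 3: the polynomial evaluates to 0, so (s - 3) is a factor.
Dividing out leaves s^2 - 6s + 34 = 0.
The quadratic formula then gives s = 3 ± 5j.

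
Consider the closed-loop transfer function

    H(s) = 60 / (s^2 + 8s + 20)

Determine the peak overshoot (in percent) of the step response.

Comparing s^2 + 8s + 20 to s^2 + 2ζωₙs + ωₙ²: ωₙ = √20 ≈ 4.472 rad/s and ζ = 8/(2·√20) ≈ 0.8944.
%OS = 100·exp(−πζ/√(1−ζ²)) = 100·exp(−π·0.8944/√(1−0.8944²)) ≈ 0.187%.

%OS ≈ 0.187%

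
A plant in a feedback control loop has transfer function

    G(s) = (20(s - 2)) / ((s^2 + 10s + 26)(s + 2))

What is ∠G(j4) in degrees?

∠G(j4) ≈ -22.83°

At s = j4: numerator = -40 + j80, denominator = -140 + j120.
∠G = ∠num − ∠den = 116.57° − (139.40°) = -22.83°.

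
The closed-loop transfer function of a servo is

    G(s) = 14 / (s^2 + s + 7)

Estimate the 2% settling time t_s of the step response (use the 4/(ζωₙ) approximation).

t_s ≈ 8 s

Comparing s^2 + s + 7 to s^2 + 2ζωₙs + ωₙ²: ωₙ = √7 ≈ 2.646 rad/s and ζ = 1/(2·√7) ≈ 0.1890.
ζωₙ = 1/2 = 0.5, so t_s ≈ 4/(ζωₙ) = 4/0.5 = 8 s.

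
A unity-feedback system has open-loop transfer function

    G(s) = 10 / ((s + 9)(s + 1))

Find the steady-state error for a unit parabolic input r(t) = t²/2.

e_ss = ∞

G(s) has no poles at the origin.
This is a Type 0 system; Ka = lim_{s→0} s^2·G(s) = 0, so the steady-state error for a parabola input is infinite.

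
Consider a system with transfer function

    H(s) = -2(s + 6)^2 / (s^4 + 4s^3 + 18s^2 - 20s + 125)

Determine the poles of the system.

s = 1 ± 2j, -3 ± 4j

The poles are the roots of the denominator s^4 + 4s^3 + 18s^2 - 20s + 125 = 0.
No real roots exist; factor into two real quadratics: (s^2 - 2s + 5)(s^2 + 6s + 25) = 0.
Each quadratic gives a conjugate pair via the quadratic formula.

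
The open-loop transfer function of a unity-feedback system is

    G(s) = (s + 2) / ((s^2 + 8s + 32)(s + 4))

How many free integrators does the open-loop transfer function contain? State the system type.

Type 0

The denominator has no factor of s at the origin — no free integrator — so this is a Type 0 system.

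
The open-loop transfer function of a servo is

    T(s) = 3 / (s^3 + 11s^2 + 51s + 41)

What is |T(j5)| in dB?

Substitute s = j5: numerator = 3, denominator = -234 + j130.
|T(j5)| = |3| / |-234 + j130| = 3 / 267.69 ≈ 0.01121.
In decibels: 20·log₁₀(0.01121) ≈ -39.0 dB.

|T(j5)|_dB ≈ -39.0 dB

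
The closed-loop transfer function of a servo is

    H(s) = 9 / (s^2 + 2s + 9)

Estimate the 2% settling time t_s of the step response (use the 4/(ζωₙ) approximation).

Comparing s^2 + 2s + 9 to s^2 + 2ζωₙs + ωₙ²: ωₙ = 3 rad/s and ζ = 2/(2·3) ≈ 0.3333.
ζωₙ = 2/2 = 1, so t_s ≈ 4/(ζωₙ) = 4/1 = 4 s.

t_s ≈ 4 s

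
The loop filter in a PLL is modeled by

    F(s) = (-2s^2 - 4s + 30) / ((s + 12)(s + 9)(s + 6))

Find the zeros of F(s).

s = -5, 3

Set the numerator to zero: -2s^2 - 4s + 30 = 0, i.e. -2·(s^2 + 2s - 15) = 0.
Factoring: (s + 5)(s - 3) = 0.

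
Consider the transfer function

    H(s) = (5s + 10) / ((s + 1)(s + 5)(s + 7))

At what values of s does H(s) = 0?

Set the numerator to zero: 5s + 10 = 0, i.e. 5·(s + 2) = 0.
So s = -2.

s = -2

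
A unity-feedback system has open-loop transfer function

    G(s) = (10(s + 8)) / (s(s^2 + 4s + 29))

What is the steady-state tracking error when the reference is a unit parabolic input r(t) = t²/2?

G(s) has one pole at the origin.
This is a Type 1 system; Ka = lim_{s→0} s^2·G(s) = 0, so the steady-state error for a parabola input is infinite.

e_ss = ∞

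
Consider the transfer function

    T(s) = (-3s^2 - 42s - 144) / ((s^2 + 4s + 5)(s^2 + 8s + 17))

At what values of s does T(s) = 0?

s = -8, -6

Set the numerator to zero: -3s^2 - 42s - 144 = 0, i.e. -3·(s^2 + 14s + 48) = 0.
Factoring: (s + 8)(s + 6) = 0.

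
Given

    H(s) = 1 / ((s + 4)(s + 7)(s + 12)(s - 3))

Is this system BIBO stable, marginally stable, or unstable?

The poles can be read from the denominator factors: s = -4, -7, -12, 3.
Since the pole(s) at s = 3 lie in the right half-plane, the system is unstable.

unstable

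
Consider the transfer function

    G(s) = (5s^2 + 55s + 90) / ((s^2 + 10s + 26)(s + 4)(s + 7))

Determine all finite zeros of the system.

s = -9, -2

Set the numerator to zero: 5s^2 + 55s + 90 = 0, i.e. 5·(s^2 + 11s + 18) = 0.
Factoring: (s + 9)(s + 2) = 0.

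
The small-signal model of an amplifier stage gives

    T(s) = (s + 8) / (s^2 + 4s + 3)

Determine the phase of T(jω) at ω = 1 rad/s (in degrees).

At s = j1: numerator = 8 + j1, denominator = 2 + j4.
∠T = ∠num − ∠den = 7.1250° − (63.435°) = -56.31°.

∠T(j1) ≈ -56.31°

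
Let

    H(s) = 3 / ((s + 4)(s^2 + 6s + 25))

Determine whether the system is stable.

The poles can be read from the denominator factors: s = -4, -3 + 4j, -3 - 4j.
Since all poles lie strictly in the left half-plane, the system is stable.

stable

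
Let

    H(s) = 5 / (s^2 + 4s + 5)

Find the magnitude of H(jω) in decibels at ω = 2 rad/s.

|H(j2)|_dB ≈ -4.15 dB

Substitute s = j2: numerator = 5, denominator = 1 + j8.
|H(j2)| = |5| / |1 + j8| = 5 / 8.0623 ≈ 0.6202.
In decibels: 20·log₁₀(0.6202) ≈ -4.15 dB.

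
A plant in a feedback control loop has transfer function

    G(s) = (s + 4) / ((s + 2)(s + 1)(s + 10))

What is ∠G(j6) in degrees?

∠G(j6) ≈ -126.8°

At s = j6: numerator = 4 + j6, denominator = -448 - j24.
∠G = ∠num − ∠den = 56.310° − (-176.93°) = 233.2°, which wraps to -126.8°.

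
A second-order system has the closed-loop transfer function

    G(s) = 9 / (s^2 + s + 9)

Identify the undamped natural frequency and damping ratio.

Compare the denominator to the standard form s^2 + 2ζωₙs + ωₙ².
ωₙ² = 9, so ωₙ = 3 rad/s.
2ζωₙ = 1, so ζ = 1/(2·3) ≈ 0.1667.

ωₙ = 3 rad/s, ζ ≈ 0.1667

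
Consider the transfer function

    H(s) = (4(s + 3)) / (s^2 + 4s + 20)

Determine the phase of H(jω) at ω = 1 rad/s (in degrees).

∠H(j1) ≈ 6.546°

At s = j1: numerator = 12 + j4, denominator = 19 + j4.
∠H = ∠num − ∠den = 18.435° − (11.889°) = 6.546°.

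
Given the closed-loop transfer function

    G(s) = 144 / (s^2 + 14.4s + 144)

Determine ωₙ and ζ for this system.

ωₙ = 12 rad/s, ζ = 0.6

Compare the denominator to the standard form s^2 + 2ζωₙs + ωₙ².
ωₙ² = 144, so ωₙ = 12 rad/s.
2ζωₙ = 14.4, so ζ = 14.4/(2·12) = 0.6.
With ζ = 0.6 the response is underdamped.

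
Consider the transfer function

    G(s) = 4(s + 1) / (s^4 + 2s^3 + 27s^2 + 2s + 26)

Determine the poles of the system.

The poles are the roots of the denominator s^4 + 2s^3 + 27s^2 + 2s + 26 = 0.
No real roots exist; factor into two real quadratics: (s^2 + 1)(s^2 + 2s + 26) = 0.
Each quadratic gives a conjugate pair via the quadratic formula.

s = j, -j, -1 + 5j, -1 - 5j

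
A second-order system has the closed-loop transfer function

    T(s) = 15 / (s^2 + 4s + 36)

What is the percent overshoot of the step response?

Comparing s^2 + 4s + 36 to s^2 + 2ζωₙs + ωₙ²: ωₙ = 6 rad/s and ζ = 4/(2·6) ≈ 0.3333.
%OS = 100·exp(−πζ/√(1−ζ²)) = 100·exp(−π·0.3333/√(1−0.3333²)) ≈ 32.9%.

%OS ≈ 32.9%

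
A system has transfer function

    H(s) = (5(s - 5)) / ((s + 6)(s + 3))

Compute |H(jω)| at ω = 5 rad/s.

Substitute s = j5: numerator = -25 + j25, denominator = -7 + j45.
|H(j5)| = |-25 + j25| / |-7 + j45| = 35.355 / 45.541 ≈ 0.7763.

|H(j5)| ≈ 0.7763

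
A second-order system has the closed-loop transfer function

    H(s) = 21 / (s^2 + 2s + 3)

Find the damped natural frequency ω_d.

ω_d ≈ 1.414 rad/s

Comparing s^2 + 2s + 3 to s^2 + 2ζωₙs + ωₙ²: ωₙ = √3 ≈ 1.732 rad/s and ζ = 2/(2·√3) ≈ 0.5774.
ζωₙ = 2/2 = 1, so ω_d = ωₙ√(1−ζ²) = √(ωₙ² − (ζωₙ)²) = √(3 − 1²) = √2 ≈ 1.414 rad/s.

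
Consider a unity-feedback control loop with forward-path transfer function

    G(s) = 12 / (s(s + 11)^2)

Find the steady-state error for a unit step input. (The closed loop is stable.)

e_ss = 0

G(s) has one pole at the origin.
This is a Type 1 system; for a step input the steady-state error is zero.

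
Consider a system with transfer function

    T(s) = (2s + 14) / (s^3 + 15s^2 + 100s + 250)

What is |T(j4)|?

Substitute s = j4: numerator = 14 + j8, denominator = 10 + j336.
|T(j4)| = |14 + j8| / |10 + j336| = 16.125 / 336.15 ≈ 0.04797.

|T(j4)| ≈ 0.04797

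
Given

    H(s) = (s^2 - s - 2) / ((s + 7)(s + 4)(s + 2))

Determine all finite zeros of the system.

s = -1, 2

Set the numerator to zero: s^2 - s - 2 = 0.
Factoring: (s + 1)(s - 2) = 0.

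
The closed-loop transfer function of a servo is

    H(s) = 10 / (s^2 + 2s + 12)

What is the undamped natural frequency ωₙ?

Compare the denominator to the standard form s^2 + 2ζωₙs + ωₙ².
ωₙ² = 12, so ωₙ = √12 ≈ 3.464 rad/s.

ωₙ ≈ 3.464 rad/s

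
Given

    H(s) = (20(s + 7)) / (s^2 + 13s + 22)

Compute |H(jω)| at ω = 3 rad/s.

|H(j3)| ≈ 3.705

Substitute s = j3: numerator = 140 + j60, denominator = 13 + j39.
|H(j3)| = |140 + j60| / |13 + j39| = 152.32 / 41.110 ≈ 3.705.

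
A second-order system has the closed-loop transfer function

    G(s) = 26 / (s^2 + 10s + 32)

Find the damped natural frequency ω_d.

Comparing s^2 + 10s + 32 to s^2 + 2ζωₙs + ωₙ²: ωₙ = √32 ≈ 5.657 rad/s and ζ = 10/(2·√32) ≈ 0.8839.
ζωₙ = 10/2 = 5, so ω_d = ωₙ√(1−ζ²) = √(ωₙ² − (ζωₙ)²) = √(32 − 5²) = √7 ≈ 2.646 rad/s.

ω_d ≈ 2.646 rad/s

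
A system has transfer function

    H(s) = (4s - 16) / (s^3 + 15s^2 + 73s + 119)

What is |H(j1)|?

|H(j1)| ≈ 0.1304

Substitute s = j1: numerator = -16 + j4, denominator = 104 + j72.
|H(j1)| = |-16 + j4| / |104 + j72| = 16.492 / 126.49 ≈ 0.1304.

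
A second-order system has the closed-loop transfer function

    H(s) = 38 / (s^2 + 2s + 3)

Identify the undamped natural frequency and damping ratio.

Compare the denominator to the standard form s^2 + 2ζωₙs + ωₙ².
ωₙ² = 3, so ωₙ = √3 ≈ 1.732 rad/s.
2ζωₙ = 2, so ζ = 2/(2·√3) ≈ 0.5774.
With ζ = 0.5774 the response is underdamped.

ωₙ ≈ 1.732 rad/s, ζ ≈ 0.5774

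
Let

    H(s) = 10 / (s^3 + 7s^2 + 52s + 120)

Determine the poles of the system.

The poles are the roots of the denominator s^3 + 7s^2 + 52s + 120 = 0.
Trying s = -3: the polynomial evaluates to 0, so (s + 3) is a factor.
Dividing out leaves s^2 + 4s + 40 = 0.
The quadratic formula then gives s = -2 ± 6j.

s = -2 ± 6j, -3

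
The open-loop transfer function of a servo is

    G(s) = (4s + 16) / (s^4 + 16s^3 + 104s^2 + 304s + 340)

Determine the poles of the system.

The poles are the roots of the denominator s^4 + 16s^3 + 104s^2 + 304s + 340 = 0.
No real roots exist; factor into two real quadratics: (s^2 + 6s + 10)(s^2 + 10s + 34) = 0.
Each quadratic gives a conjugate pair via the quadratic formula.

s = -3 ± j, -5 ± 3j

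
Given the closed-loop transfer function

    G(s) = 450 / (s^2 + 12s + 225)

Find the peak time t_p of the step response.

t_p ≈ 0.2285 s

Comparing s^2 + 12s + 225 to s^2 + 2ζωₙs + ωₙ²: ωₙ = 15 rad/s and ζ = 12/(2·15) = 0.4.
ζωₙ = 12/2 = 6, so ω_d = ωₙ√(1−ζ²) = √(ωₙ² − (ζωₙ)²) = √(225 − 6²) = √189 ≈ 13.75 rad/s.
t_p = π/ω_d = π/13.75 ≈ 0.2285 s.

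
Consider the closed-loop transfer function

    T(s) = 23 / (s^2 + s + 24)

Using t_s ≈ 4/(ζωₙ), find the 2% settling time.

Comparing s^2 + s + 24 to s^2 + 2ζωₙs + ωₙ²: ωₙ = √24 ≈ 4.899 rad/s and ζ = 1/(2·√24) ≈ 0.1021.
ζωₙ = 1/2 = 0.5, so t_s ≈ 4/(ζωₙ) = 4/0.5 = 8 s.

t_s ≈ 8 s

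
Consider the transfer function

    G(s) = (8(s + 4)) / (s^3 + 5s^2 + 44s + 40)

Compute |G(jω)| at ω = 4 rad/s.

Substitute s = j4: numerator = 32 + j32, denominator = -40 + j112.
|G(j4)| = |32 + j32| / |-40 + j112| = 45.255 / 118.93 ≈ 0.3805.

|G(j4)| ≈ 0.3805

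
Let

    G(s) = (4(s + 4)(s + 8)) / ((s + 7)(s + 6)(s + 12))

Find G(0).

G(0) = 16/63 ≈ 0.2540

At s = 0 each factor (s + a) contributes a and each (s^2 + bs + c) contributes c.
G(0) = 4·(4) · (8) / ((7) · (6) · (12)) = 128/504 = 16/63.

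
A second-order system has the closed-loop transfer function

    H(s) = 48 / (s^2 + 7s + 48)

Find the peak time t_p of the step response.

Comparing s^2 + 7s + 48 to s^2 + 2ζωₙs + ωₙ²: ωₙ = √48 ≈ 6.928 rad/s and ζ = 7/(2·√48) ≈ 0.5052.
ζωₙ = 7/2 = 3.5, so ω_d = ωₙ√(1−ζ²) = √(ωₙ² − (ζωₙ)²) = √(48 − 3.5²) = √35.75 ≈ 5.979 rad/s.
t_p = π/ω_d = π/5.979 ≈ 0.5254 s.

t_p ≈ 0.5254 s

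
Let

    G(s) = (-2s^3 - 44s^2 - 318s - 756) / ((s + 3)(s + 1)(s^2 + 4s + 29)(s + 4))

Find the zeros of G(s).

Set the numerator to zero: -2s^3 - 44s^2 - 318s - 756 = 0, i.e. -2·(s^3 + 22s^2 + 159s + 378) = 0.
Factoring: (s + 9)(s + 6)(s + 7) = 0.

s = -9, -6, -7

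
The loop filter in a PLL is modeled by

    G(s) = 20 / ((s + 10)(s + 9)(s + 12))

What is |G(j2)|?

Substitute s = j2: numerator = 20, denominator = 956 + j628.
|G(j2)| = |20| / |956 + j628| = 20 / 1143.8 ≈ 0.01749.

|G(j2)| ≈ 0.01749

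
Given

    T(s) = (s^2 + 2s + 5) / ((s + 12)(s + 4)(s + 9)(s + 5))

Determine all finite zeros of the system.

s = -1 ± 2j

Set the numerator to zero: s^2 + 2s + 5 = 0.
Factoring: (s^2 + 2s + 5) = 0.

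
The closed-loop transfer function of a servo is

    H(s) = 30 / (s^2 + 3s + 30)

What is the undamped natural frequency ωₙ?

ωₙ ≈ 5.477 rad/s

Compare the denominator to the standard form s^2 + 2ζωₙs + ωₙ².
ωₙ² = 30, so ωₙ = √30 ≈ 5.477 rad/s.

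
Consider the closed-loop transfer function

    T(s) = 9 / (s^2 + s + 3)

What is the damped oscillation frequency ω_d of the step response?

ω_d ≈ 1.658 rad/s

Comparing s^2 + s + 3 to s^2 + 2ζωₙs + ωₙ²: ωₙ = √3 ≈ 1.732 rad/s and ζ = 1/(2·√3) ≈ 0.2887.
ζωₙ = 1/2 = 0.5, so ω_d = ωₙ√(1−ζ²) = √(ωₙ² − (ζωₙ)²) = √(3 − 0.5²) = √2.75 ≈ 1.658 rad/s.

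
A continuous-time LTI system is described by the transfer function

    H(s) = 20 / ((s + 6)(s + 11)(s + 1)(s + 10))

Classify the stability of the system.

The poles can be read from the denominator factors: s = -6, -11, -1, -10.
Since all poles lie strictly in the left half-plane, the system is stable.

stable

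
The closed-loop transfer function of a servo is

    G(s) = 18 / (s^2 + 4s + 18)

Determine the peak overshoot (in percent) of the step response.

Comparing s^2 + 4s + 18 to s^2 + 2ζωₙs + ωₙ²: ωₙ = √18 ≈ 4.243 rad/s and ζ = 4/(2·√18) ≈ 0.4714.
%OS = 100·exp(−πζ/√(1−ζ²)) = 100·exp(−π·0.4714/√(1−0.4714²)) ≈ 18.7%.

%OS ≈ 18.7%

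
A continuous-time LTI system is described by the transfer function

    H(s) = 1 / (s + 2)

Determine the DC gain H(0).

Set s = 0: H(0) = (1) / (2) = 1/2.

H(0) = 1/2 ≈ 0.5000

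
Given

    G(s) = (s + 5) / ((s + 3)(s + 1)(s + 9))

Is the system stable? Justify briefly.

The poles can be read from the denominator factors: s = -3, -1, -9.
Since all poles lie strictly in the left half-plane, the system is stable.

stable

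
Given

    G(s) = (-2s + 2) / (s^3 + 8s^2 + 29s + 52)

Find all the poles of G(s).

The poles are the roots of the denominator s^3 + 8s^2 + 29s + 52 = 0.
Trying s = -4: the polynomial evaluates to 0, so (s + 4) is a factor.
Dividing out leaves s^2 + 4s + 13 = 0.
The quadratic formula then gives s = -2 ± 3j.

s = -2 + 3j, -2 - 3j, -4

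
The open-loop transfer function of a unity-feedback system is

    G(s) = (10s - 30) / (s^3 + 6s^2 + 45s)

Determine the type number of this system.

Type 1

Factor s from the denominator: s^3 + 6s^2 + 45s = s·(s^2 + 6s + 45).
There is 1 pole at the origin, so the system is Type 1.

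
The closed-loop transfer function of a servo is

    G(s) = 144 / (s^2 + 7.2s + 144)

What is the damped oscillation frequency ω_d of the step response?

ω_d ≈ 11.45 rad/s

Comparing s^2 + 7.2s + 144 to s^2 + 2ζωₙs + ωₙ²: ωₙ = 12 rad/s and ζ = 7.2/(2·12) = 0.3.
ζωₙ = 7.2/2 = 3.6, so ω_d = ωₙ√(1−ζ²) = √(ωₙ² − (ζωₙ)²) = √(144 − 3.6²) = √131.04 ≈ 11.45 rad/s.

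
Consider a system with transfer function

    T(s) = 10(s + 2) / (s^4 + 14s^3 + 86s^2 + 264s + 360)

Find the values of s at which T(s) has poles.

s = -3 ± 3j, -4 ± 2j

The poles are the roots of the denominator s^4 + 14s^3 + 86s^2 + 264s + 360 = 0.
No real roots exist; factor into two real quadratics: (s^2 + 6s + 18)(s^2 + 8s + 20) = 0.
Each quadratic gives a conjugate pair via the quadratic formula.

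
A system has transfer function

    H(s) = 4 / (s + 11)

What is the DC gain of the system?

H(0) = 4/11 ≈ 0.3636

Set s = 0: H(0) = (4) / (11) = 4/11.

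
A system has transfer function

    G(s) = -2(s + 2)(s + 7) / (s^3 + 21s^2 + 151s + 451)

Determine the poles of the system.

s = -5 + 4j, -5 - 4j, -11

The poles are the roots of the denominator s^3 + 21s^2 + 151s + 451 = 0.
Trying s = -11: the polynomial evaluates to 0, so (s + 11) is a factor.
Dividing out leaves s^2 + 10s + 41 = 0.
The quadratic formula then gives s = -5 ± 4j.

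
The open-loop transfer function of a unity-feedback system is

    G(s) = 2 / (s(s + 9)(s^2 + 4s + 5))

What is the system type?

The denominator has 1 factor of s at the origin (free integrator), so this is a Type 1 system.

Type 1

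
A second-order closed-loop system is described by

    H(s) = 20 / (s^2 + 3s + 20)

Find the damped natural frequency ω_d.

Comparing s^2 + 3s + 20 to s^2 + 2ζωₙs + ωₙ²: ωₙ = √20 ≈ 4.472 rad/s and ζ = 3/(2·√20) ≈ 0.3354.
ζωₙ = 3/2 = 1.5, so ω_d = ωₙ√(1−ζ²) = √(ωₙ² − (ζωₙ)²) = √(20 − 1.5²) = √17.75 ≈ 4.213 rad/s.

ω_d ≈ 4.213 rad/s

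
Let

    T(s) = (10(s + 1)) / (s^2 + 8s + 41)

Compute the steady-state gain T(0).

At s = 0 each factor (s + a) contributes a and each (s^2 + bs + c) contributes c.
T(0) = 10·(1) / ((41)) = 10/41 = 10/41.

T(0) = 10/41 ≈ 0.2439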